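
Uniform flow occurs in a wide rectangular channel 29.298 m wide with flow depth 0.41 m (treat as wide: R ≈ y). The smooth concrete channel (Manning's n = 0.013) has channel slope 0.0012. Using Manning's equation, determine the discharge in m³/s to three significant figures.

17.7 m³/s

A = b·y = 29.298 × 0.41 = 12.01 m²
Wide channel: R ≈ y = 0.41 m
Q = (1/n)·A·R^(2/3)·S^(1/2) = (1/0.013) × 12.01 × 0.4100^(2/3) × 0.0012^(1/2) = 17.67 m³/s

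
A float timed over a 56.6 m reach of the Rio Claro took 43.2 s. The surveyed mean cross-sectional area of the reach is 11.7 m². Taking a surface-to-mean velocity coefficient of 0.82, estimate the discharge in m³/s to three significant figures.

12.6 m³/s

v_surface = L / t̄ = 56.6 / 43.2 = 1.310 m/s
v_mean = 0.82 × 1.310 = 1.074 m/s
Q = A × v_mean = 11.7 × 1.074 = 12.57 m³/s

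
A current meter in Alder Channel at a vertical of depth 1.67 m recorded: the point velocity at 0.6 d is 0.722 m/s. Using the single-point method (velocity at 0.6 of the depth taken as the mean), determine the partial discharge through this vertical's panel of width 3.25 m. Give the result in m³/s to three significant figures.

v̄ = v₀.₆ = 0.722 m/s
q = v̄ × d × w = 0.7220 × 1.67 × 3.25 = 3.919 m³/s

3.92 m³/s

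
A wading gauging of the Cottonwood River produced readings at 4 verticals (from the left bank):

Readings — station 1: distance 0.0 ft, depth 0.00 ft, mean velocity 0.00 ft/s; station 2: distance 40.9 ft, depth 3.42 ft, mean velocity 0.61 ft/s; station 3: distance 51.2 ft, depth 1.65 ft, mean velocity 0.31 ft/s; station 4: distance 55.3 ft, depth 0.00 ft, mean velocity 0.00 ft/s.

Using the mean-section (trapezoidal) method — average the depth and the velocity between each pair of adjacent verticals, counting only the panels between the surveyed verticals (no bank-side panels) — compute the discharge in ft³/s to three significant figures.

Panel 1-2: Δb = 40.9 ft, d̄ = (0.00+3.42)/2 = 1.71, v̄ = (0.00+0.61)/2 = 0.305 → q = 40.9×1.71×0.305 = 21.33 ft³/s
Panel 2-3: Δb = 10.3 ft, d̄ = (3.42+1.65)/2 = 2.535, v̄ = (0.61+0.31)/2 = 0.46 → q = 10.3×2.535×0.46 = 12.01 ft³/s
Panel 3-4: Δb = 4.1 ft, d̄ = (1.65+0.00)/2 = 0.825, v̄ = (0.31+0.00)/2 = 0.155 → q = 4.1×0.825×0.155 = 0.5243 ft³/s
Q = Σ q = 33.87 ft³/s

33.9 ft³/s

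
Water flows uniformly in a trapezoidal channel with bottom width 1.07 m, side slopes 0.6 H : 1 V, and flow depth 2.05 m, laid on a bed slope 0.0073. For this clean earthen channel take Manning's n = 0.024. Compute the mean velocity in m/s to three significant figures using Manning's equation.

3.08 m/s

A = (b + z·y)·y = (1.07 + 0.6×2.05)×2.05 = 4.715 m²
P = b + 2y√(1+z²) = 1.07 + 2×2.05×√(1+0.6²) = 5.851 m
R = A/P = 4.715/5.851 = 0.8058 m
Q = (1/n)·A·R^(2/3)·S^(1/2) = (1/0.024) × 4.715 × 0.8058^(2/3) × 0.0073^(1/2) = 14.53 m³/s
V = Q/A = 14.53/4.715 = 3.083 m/s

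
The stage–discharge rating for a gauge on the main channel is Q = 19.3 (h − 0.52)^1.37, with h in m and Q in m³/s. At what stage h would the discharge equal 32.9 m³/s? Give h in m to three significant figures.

2.00 m

h − h₀ = (Q/C)^(1/b) = (32.9/19.3)^(1/1.37) = 1.476 m
h = 0.52 + 1.476 = 1.996 m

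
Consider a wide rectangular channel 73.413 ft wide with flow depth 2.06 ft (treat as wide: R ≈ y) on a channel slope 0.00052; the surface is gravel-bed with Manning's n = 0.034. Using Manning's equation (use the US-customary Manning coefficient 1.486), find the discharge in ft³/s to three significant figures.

A = b·y = 73.413 × 2.06 = 151.2 ft²
Wide channel: R ≈ y = 2.06 ft
Q = (1.486/n)·A·R^(2/3)·S^(1/2) = (1.486/0.034) × 151.2 × 2.060^(2/3) × 0.00052^(1/2) = 244.0 ft³/s

244 ft³/s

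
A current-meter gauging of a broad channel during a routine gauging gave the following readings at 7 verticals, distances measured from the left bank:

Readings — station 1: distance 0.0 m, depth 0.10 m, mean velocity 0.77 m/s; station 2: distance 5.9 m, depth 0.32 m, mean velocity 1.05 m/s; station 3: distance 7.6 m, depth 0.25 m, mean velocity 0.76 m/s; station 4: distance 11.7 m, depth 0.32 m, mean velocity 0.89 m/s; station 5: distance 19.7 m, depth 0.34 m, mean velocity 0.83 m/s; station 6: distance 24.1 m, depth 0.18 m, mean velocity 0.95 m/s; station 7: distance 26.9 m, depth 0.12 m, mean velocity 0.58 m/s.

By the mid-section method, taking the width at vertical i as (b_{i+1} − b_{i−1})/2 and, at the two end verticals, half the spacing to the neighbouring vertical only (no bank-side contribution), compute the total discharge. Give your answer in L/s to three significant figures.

6240 L/s

w_1 = (5.9 − 0.0)/2 = 2.95 m; q_1 = 0.77 × 0.10 × 2.95 = 0.2272 m³/s
w_2 = (7.6 − 0.0)/2 = 3.8 m; q_2 = 1.05 × 0.32 × 3.8 = 1.277 m³/s
w_3 = (11.7 − 5.9)/2 = 2.9 m; q_3 = 0.76 × 0.25 × 2.9 = 0.5510 m³/s
w_4 = (19.7 − 7.6)/2 = 6.05 m; q_4 = 0.89 × 0.32 × 6.05 = 1.723 m³/s
w_5 = (24.1 − 11.7)/2 = 6.2 m; q_5 = 0.83 × 0.34 × 6.2 = 1.750 m³/s
w_6 = (26.9 − 19.7)/2 = 3.6 m; q_6 = 0.95 × 0.18 × 3.6 = 0.6156 m³/s
w_7 = (26.9 − 24.1)/2 = 1.4 m; q_7 = 0.58 × 0.12 × 1.4 = 0.09744 m³/s
Q = Σ qᵢ = 6.241 m³/s
= 6.241 × 1000 = 6241 L/s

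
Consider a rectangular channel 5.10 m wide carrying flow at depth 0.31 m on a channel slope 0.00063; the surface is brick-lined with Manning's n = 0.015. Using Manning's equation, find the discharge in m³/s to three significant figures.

A = b·y = 5.10 × 0.31 = 1.581 m²
P = b + 2y = 5.10 + 2×0.31 = 5.720 m
R = A/P = 1.581/5.720 = 0.2764 m
Q = (1/n)·A·R^(2/3)·S^(1/2) = (1/0.015) × 1.581 × 0.2764^(2/3) × 0.00063^(1/2) = 1.123 m³/s

1.12 m³/s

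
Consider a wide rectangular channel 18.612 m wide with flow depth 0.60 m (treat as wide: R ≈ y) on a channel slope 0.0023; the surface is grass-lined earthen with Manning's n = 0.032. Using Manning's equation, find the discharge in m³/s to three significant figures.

A = b·y = 18.612 × 0.60 = 11.17 m²
Wide channel: R ≈ y = 0.60 m
Q = (1/n)·A·R^(2/3)·S^(1/2) = (1/0.032) × 11.17 × 0.6000^(2/3) × 0.0023^(1/2) = 11.91 m³/s

11.9 m³/s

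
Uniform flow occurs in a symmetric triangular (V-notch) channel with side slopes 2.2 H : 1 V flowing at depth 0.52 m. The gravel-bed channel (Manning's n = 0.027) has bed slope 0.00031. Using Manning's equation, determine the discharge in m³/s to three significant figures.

0.148 m³/s

A = z·y² = 2.2×0.52² = 0.5949 m²
P = 2y√(1+z²) = 2×0.52×√(1+2.2²) = 2.513 m
R = A/P = 0.5949/2.513 = 0.2367 m
Q = (1/n)·A·R^(2/3)·S^(1/2) = (1/0.027) × 0.5949 × 0.2367^(2/3) × 0.00031^(1/2) = 0.1484 m³/s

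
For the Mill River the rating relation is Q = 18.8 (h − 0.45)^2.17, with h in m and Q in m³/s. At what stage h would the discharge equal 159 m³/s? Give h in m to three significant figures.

3.12 m

h − h₀ = (Q/C)^(1/b) = (159/18.8)^(1/2.17) = 2.675 m
h = 0.45 + 2.675 = 3.125 m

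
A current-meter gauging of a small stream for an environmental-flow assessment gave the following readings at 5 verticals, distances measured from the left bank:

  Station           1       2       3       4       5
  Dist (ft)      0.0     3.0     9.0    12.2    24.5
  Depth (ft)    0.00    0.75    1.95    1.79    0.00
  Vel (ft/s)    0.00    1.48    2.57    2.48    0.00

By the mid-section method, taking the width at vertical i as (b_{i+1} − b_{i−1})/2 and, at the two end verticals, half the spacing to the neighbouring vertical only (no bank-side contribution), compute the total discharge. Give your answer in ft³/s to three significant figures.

w_2 = (9.0 − 0.0)/2 = 4.5 ft; q_2 = 1.48 × 0.75 × 4.5 = 4.995 ft³/s
w_3 = (12.2 − 3.0)/2 = 4.6 ft; q_3 = 2.57 × 1.95 × 4.6 = 23.05 ft³/s
w_4 = (24.5 − 9.0)/2 = 7.75 ft; q_4 = 2.48 × 1.79 × 7.75 = 34.40 ft³/s
Stations 1, 5 contribute zero (depth or velocity is 0).
Q = Σ qᵢ = 62.45 ft³/s

62.5 ft³/s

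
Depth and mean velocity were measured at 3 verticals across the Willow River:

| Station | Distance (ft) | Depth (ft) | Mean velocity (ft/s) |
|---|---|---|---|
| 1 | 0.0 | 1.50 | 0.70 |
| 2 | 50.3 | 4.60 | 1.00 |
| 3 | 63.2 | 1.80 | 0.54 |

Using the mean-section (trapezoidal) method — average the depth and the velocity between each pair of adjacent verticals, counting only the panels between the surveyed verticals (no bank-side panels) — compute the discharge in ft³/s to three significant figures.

162 ft³/s

Panel 1-2: Δb = 50.3 ft, d̄ = (1.50+4.60)/2 = 3.05, v̄ = (0.70+1.00)/2 = 0.85 → q = 50.3×3.05×0.85 = 130.4 ft³/s
Panel 2-3: Δb = 12.9 ft, d̄ = (4.60+1.80)/2 = 3.2, v̄ = (1.00+0.54)/2 = 0.77 → q = 12.9×3.2×0.77 = 31.79 ft³/s
Q = Σ q = 162.2 ft³/s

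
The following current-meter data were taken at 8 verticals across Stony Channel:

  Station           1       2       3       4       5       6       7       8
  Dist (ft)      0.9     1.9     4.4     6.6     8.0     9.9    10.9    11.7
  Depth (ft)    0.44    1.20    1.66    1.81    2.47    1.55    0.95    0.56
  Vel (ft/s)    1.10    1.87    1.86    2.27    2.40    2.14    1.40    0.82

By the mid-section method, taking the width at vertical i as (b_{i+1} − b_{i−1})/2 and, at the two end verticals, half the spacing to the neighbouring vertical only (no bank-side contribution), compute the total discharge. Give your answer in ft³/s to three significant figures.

34.8 ft³/s

w_1 = (1.9 − 0.9)/2 = 0.5 ft; q_1 = 1.10 × 0.44 × 0.5 = 0.2420 ft³/s
w_2 = (4.4 − 0.9)/2 = 1.75 ft; q_2 = 1.87 × 1.20 × 1.75 = 3.927 ft³/s
w_3 = (6.6 − 1.9)/2 = 2.35 ft; q_3 = 1.86 × 1.66 × 2.35 = 7.256 ft³/s
w_4 = (8.0 − 4.4)/2 = 1.8 ft; q_4 = 2.27 × 1.81 × 1.8 = 7.396 ft³/s
w_5 = (9.9 − 6.6)/2 = 1.65 ft; q_5 = 2.40 × 2.47 × 1.65 = 9.781 ft³/s
w_6 = (10.9 − 8.0)/2 = 1.45 ft; q_6 = 2.14 × 1.55 × 1.45 = 4.810 ft³/s
w_7 = (11.7 − 9.9)/2 = 0.9 ft; q_7 = 1.40 × 0.95 × 0.9 = 1.197 ft³/s
w_8 = (11.7 − 10.9)/2 = 0.4 ft; q_8 = 0.82 × 0.56 × 0.4 = 0.1837 ft³/s
Q = Σ qᵢ = 34.79 ft³/s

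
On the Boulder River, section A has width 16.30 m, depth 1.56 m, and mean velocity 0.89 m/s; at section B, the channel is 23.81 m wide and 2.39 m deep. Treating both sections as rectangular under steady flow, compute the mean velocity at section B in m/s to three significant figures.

0.398 m/s

Q = A₁V₁ = (16.30×1.56) × 0.89 = 22.63 m³/s
A₂ = 23.81 × 2.39 = 56.91 m²
V₂ = Q/A₂ = 22.63/56.91 = 0.3977 m/s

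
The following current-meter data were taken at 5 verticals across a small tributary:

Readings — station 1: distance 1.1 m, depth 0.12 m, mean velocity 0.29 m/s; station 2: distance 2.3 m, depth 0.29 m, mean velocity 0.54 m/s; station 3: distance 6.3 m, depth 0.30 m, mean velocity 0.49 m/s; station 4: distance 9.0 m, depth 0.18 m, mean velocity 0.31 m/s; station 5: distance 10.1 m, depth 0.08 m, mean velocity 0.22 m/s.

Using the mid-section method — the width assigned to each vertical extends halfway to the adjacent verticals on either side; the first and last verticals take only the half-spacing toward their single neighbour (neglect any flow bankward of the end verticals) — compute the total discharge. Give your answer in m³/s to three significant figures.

w_1 = (2.3 − 1.1)/2 = 0.6 m; q_1 = 0.29 × 0.12 × 0.6 = 0.02088 m³/s
w_2 = (6.3 − 1.1)/2 = 2.6 m; q_2 = 0.54 × 0.29 × 2.6 = 0.4072 m³/s
w_3 = (9.0 − 2.3)/2 = 3.35 m; q_3 = 0.49 × 0.30 × 3.35 = 0.4925 m³/s
w_4 = (10.1 − 6.3)/2 = 1.9 m; q_4 = 0.31 × 0.18 × 1.9 = 0.1060 m³/s
w_5 = (10.1 − 9.0)/2 = 0.55 m; q_5 = 0.22 × 0.08 × 0.55 = 0.009680 m³/s
Q = Σ qᵢ = 1.036 m³/s

1.04 m³/s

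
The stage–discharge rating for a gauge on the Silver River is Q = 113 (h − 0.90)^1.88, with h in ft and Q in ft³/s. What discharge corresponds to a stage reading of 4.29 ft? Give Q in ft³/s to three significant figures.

Q = 113 × (4.29 − 0.90)^1.88 = 113 × 3.39^1.88 = 1122 ft³/s

1120 ft³/s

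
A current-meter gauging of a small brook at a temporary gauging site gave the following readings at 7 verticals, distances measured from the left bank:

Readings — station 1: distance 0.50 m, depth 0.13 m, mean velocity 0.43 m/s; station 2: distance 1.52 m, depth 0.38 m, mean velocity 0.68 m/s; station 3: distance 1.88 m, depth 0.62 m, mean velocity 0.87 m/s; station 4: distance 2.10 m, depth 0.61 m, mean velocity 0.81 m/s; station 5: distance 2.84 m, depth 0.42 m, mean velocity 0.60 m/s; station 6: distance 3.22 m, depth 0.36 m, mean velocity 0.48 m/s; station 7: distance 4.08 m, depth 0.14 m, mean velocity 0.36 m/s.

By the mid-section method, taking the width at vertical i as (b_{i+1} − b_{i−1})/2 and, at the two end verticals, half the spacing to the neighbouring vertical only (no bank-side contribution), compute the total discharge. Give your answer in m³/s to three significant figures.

w_1 = (1.52 − 0.50)/2 = 0.51 m; q_1 = 0.43 × 0.13 × 0.51 = 0.02851 m³/s
w_2 = (1.88 − 0.50)/2 = 0.69 m; q_2 = 0.68 × 0.38 × 0.69 = 0.1783 m³/s
w_3 = (2.10 − 1.52)/2 = 0.29 m; q_3 = 0.87 × 0.62 × 0.29 = 0.1564 m³/s
w_4 = (2.84 − 1.88)/2 = 0.48 m; q_4 = 0.81 × 0.61 × 0.48 = 0.2372 m³/s
w_5 = (3.22 − 2.10)/2 = 0.56 m; q_5 = 0.60 × 0.42 × 0.56 = 0.1411 m³/s
w_6 = (4.08 − 2.84)/2 = 0.62 m; q_6 = 0.48 × 0.36 × 0.62 = 0.1071 m³/s
w_7 = (4.08 − 3.22)/2 = 0.43 m; q_7 = 0.36 × 0.14 × 0.43 = 0.02167 m³/s
Q = Σ qᵢ = 0.8703 m³/s

0.870 m³/s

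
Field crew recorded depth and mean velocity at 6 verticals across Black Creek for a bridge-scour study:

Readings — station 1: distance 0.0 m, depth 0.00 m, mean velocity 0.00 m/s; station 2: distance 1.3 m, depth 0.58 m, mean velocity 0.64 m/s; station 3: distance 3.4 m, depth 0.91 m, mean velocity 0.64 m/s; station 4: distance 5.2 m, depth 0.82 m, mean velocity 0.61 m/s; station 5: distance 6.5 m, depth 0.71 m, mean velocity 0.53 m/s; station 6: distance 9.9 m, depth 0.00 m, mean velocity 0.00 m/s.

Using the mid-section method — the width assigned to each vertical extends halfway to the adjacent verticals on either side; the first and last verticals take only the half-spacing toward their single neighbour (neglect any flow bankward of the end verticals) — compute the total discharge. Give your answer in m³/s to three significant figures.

3.43 m³/s

w_2 = (3.4 − 0.0)/2 = 1.7 m; q_2 = 0.64 × 0.58 × 1.7 = 0.6310 m³/s
w_3 = (5.2 − 1.3)/2 = 1.95 m; q_3 = 0.64 × 0.91 × 1.95 = 1.136 m³/s
w_4 = (6.5 − 3.4)/2 = 1.55 m; q_4 = 0.61 × 0.82 × 1.55 = 0.7753 m³/s
w_5 = (9.9 − 5.2)/2 = 2.35 m; q_5 = 0.53 × 0.71 × 2.35 = 0.8843 m³/s
Stations 1, 6 contribute zero (depth or velocity is 0).
Q = Σ qᵢ = 3.426 m³/s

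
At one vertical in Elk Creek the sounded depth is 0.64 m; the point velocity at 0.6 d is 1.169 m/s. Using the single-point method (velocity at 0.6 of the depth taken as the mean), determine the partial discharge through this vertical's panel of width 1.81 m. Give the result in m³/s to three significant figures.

v̄ = v₀.₆ = 1.169 m/s
q = v̄ × d × w = 1.169 × 0.64 × 1.81 = 1.354 m³/s

1.35 m³/s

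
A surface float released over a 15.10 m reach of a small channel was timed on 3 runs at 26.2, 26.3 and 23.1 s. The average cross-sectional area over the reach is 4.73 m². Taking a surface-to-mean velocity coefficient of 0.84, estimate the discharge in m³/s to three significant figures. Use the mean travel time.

2.38 m³/s

t̄ = (26.2 + 26.3 + 23.1) / 3 = 25.2 s
v_surface = L / t̄ = 15.10 / 25.2 = 0.5992 m/s
v_mean = 0.84 × 0.5992 = 0.5033 m/s
Q = A × v_mean = 4.73 × 0.5033 = 2.381 m³/s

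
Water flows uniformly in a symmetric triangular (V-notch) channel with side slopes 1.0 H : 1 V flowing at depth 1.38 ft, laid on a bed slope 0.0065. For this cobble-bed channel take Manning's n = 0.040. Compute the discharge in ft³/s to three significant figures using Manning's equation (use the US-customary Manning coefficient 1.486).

A = z·y² = 1.0×1.38² = 1.904 ft²
P = 2y√(1+z²) = 2×1.38×√(1+1.0²) = 3.903 ft
R = A/P = 1.904/3.903 = 0.4879 ft
Q = (1.486/n)·A·R^(2/3)·S^(1/2) = (1.486/0.040) × 1.904 × 0.4879^(2/3) × 0.0065^(1/2) = 3.535 ft³/s

3.54 ft³/s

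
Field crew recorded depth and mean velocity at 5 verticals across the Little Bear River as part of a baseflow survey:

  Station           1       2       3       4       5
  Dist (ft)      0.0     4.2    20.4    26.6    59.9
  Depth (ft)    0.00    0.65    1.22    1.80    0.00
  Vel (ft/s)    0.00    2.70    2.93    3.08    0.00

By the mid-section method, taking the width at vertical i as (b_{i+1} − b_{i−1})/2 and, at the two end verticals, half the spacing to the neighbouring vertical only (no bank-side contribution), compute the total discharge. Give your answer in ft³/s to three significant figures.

167 ft³/s

w_2 = (20.4 − 0.0)/2 = 10.2 ft; q_2 = 2.70 × 0.65 × 10.2 = 17.90 ft³/s
w_3 = (26.6 − 4.2)/2 = 11.2 ft; q_3 = 2.93 × 1.22 × 11.2 = 40.04 ft³/s
w_4 = (59.9 − 20.4)/2 = 19.75 ft; q_4 = 3.08 × 1.80 × 19.75 = 109.5 ft³/s
Stations 1, 5 contribute zero (depth or velocity is 0).
Q = Σ qᵢ = 167.4 ft³/s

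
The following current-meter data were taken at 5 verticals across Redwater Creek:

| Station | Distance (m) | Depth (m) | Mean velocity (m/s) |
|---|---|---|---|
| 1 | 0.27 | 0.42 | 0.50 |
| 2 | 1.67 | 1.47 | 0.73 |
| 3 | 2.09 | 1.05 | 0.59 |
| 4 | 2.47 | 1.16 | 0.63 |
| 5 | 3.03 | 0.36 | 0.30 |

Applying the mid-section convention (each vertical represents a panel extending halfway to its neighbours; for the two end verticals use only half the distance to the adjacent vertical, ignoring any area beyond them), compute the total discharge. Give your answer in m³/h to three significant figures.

6280 m³/h

w_1 = (1.67 − 0.27)/2 = 0.7 m; q_1 = 0.50 × 0.42 × 0.7 = 0.1470 m³/s
w_2 = (2.09 − 0.27)/2 = 0.91 m; q_2 = 0.73 × 1.47 × 0.91 = 0.9765 m³/s
w_3 = (2.47 − 1.67)/2 = 0.4 m; q_3 = 0.59 × 1.05 × 0.4 = 0.2478 m³/s
w_4 = (3.03 − 2.09)/2 = 0.47 m; q_4 = 0.63 × 1.16 × 0.47 = 0.3435 m³/s
w_5 = (3.03 − 2.47)/2 = 0.28 m; q_5 = 0.30 × 0.36 × 0.28 = 0.03024 m³/s
Q = Σ qᵢ = 1.745 m³/s
= 1.745 × 3600 = 6282 m³/h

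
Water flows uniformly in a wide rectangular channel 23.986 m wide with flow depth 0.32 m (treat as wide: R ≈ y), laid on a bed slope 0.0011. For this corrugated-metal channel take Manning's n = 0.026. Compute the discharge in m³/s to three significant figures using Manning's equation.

A = b·y = 23.986 × 0.32 = 7.676 m²
Wide channel: R ≈ y = 0.32 m
Q = (1/n)·A·R^(2/3)·S^(1/2) = (1/0.026) × 7.676 × 0.3200^(2/3) × 0.0011^(1/2) = 4.581 m³/s

4.58 m³/s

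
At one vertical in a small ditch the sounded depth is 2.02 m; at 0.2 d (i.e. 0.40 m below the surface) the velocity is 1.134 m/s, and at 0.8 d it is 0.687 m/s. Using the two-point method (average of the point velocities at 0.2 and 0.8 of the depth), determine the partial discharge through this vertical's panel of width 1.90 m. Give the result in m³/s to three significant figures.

3.49 m³/s

v̄ = (1.134 + 0.687) / 2 = 0.9105 m/s
q = v̄ × d × w = 0.9105 × 2.02 × 1.90 = 3.494 m³/s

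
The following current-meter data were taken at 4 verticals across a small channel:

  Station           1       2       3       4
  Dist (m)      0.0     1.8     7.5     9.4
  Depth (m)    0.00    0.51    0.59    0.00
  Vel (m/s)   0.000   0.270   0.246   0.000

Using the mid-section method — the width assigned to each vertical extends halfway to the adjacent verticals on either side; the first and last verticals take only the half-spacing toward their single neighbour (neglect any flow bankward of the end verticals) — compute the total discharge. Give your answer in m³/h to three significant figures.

3840 m³/h

w_2 = (7.5 − 0.0)/2 = 3.75 m; q_2 = 0.270 × 0.51 × 3.75 = 0.5164 m³/s
w_3 = (9.4 − 1.8)/2 = 3.8 m; q_3 = 0.246 × 0.59 × 3.8 = 0.5515 m³/s
Stations 1, 4 contribute zero (depth or velocity is 0).
Q = Σ qᵢ = 1.068 m³/s
= 1.068 × 3600 = 3844 m³/h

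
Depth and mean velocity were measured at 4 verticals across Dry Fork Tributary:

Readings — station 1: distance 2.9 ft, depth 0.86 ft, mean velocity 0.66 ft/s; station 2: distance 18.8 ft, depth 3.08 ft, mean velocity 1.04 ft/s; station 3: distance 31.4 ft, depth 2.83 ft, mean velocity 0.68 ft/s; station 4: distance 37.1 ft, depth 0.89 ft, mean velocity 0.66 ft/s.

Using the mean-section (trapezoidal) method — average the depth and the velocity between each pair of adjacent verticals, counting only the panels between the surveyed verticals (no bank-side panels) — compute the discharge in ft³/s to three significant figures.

Panel 1-2: Δb = 15.9 ft, d̄ = (0.86+3.08)/2 = 1.97, v̄ = (0.66+1.04)/2 = 0.85 → q = 15.9×1.97×0.85 = 26.62 ft³/s
Panel 2-3: Δb = 12.6 ft, d̄ = (3.08+2.83)/2 = 2.955, v̄ = (1.04+0.68)/2 = 0.86 → q = 12.6×2.955×0.86 = 32.02 ft³/s
Panel 3-4: Δb = 5.7 ft, d̄ = (2.83+0.89)/2 = 1.86, v̄ = (0.68+0.66)/2 = 0.67 → q = 5.7×1.86×0.67 = 7.103 ft³/s
Q = Σ q = 65.75 ft³/s

65.7 ft³/s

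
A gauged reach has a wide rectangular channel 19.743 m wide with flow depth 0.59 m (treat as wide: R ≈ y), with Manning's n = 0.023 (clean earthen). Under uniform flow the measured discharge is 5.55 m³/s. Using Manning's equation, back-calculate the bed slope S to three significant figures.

A = b·y = 19.743 × 0.59 = 11.65 m²
Wide channel: R ≈ y = 0.59 m
S = (Q·n / (1·A·R^(2/3)))² = (5.55×0.023 / (1×11.65×0.7035))² = 0.0002427

0.000243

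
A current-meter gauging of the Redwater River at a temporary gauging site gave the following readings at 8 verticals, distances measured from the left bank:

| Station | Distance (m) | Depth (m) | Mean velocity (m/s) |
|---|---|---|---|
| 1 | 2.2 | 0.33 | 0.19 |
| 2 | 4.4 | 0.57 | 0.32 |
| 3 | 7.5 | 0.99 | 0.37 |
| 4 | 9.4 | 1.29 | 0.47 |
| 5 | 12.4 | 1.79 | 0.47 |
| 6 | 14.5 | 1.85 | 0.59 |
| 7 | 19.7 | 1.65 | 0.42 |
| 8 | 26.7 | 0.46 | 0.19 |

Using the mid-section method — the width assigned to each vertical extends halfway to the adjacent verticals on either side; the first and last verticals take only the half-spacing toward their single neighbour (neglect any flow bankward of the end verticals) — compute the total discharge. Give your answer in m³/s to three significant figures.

13.6 m³/s

w_1 = (4.4 − 2.2)/2 = 1.1 m; q_1 = 0.19 × 0.33 × 1.1 = 0.06897 m³/s
w_2 = (7.5 − 2.2)/2 = 2.65 m; q_2 = 0.32 × 0.57 × 2.65 = 0.4834 m³/s
w_3 = (9.4 − 4.4)/2 = 2.5 m; q_3 = 0.37 × 0.99 × 2.5 = 0.9158 m³/s
w_4 = (12.4 − 7.5)/2 = 2.45 m; q_4 = 0.47 × 1.29 × 2.45 = 1.485 m³/s
w_5 = (14.5 − 9.4)/2 = 2.55 m; q_5 = 0.47 × 1.79 × 2.55 = 2.145 m³/s
w_6 = (19.7 − 12.4)/2 = 3.65 m; q_6 = 0.59 × 1.85 × 3.65 = 3.984 m³/s
w_7 = (26.7 − 14.5)/2 = 6.1 m; q_7 = 0.42 × 1.65 × 6.1 = 4.227 m³/s
w_8 = (26.7 − 19.7)/2 = 3.5 m; q_8 = 0.19 × 0.46 × 3.5 = 0.3059 m³/s
Q = Σ qᵢ = 13.62 m³/s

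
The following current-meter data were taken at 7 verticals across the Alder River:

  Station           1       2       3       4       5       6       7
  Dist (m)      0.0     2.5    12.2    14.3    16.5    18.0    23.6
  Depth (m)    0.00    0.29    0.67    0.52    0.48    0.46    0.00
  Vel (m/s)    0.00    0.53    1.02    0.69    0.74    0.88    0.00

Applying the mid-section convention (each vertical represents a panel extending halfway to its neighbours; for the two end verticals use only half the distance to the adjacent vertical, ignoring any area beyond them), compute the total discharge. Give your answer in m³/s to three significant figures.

7.84 m³/s

w_2 = (12.2 − 0.0)/2 = 6.1 m; q_2 = 0.53 × 0.29 × 6.1 = 0.9376 m³/s
w_3 = (14.3 − 2.5)/2 = 5.9 m; q_3 = 1.02 × 0.67 × 5.9 = 4.032 m³/s
w_4 = (16.5 − 12.2)/2 = 2.15 m; q_4 = 0.69 × 0.52 × 2.15 = 0.7714 m³/s
w_5 = (18.0 − 14.3)/2 = 1.85 m; q_5 = 0.74 × 0.48 × 1.85 = 0.6571 m³/s
w_6 = (23.6 − 16.5)/2 = 3.55 m; q_6 = 0.88 × 0.46 × 3.55 = 1.437 m³/s
Stations 1, 7 contribute zero (depth or velocity is 0).
Q = Σ qᵢ = 7.835 m³/s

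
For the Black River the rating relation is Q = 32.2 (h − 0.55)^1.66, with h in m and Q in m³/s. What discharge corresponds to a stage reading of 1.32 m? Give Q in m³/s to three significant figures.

Q = 32.2 × (1.32 − 0.55)^1.66 = 32.2 × 0.77^1.66 = 20.87 m³/s

20.9 m³/s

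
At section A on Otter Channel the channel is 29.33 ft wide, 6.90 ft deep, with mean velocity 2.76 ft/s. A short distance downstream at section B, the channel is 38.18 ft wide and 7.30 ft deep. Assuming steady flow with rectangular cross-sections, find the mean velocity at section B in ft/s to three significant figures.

2.00 ft/s

Q = A₁V₁ = (29.33×6.90) × 2.76 = 558.6 ft³/s
A₂ = 38.18 × 7.30 = 278.7 ft²
V₂ = Q/A₂ = 558.6/278.7 = 2.004 ft/s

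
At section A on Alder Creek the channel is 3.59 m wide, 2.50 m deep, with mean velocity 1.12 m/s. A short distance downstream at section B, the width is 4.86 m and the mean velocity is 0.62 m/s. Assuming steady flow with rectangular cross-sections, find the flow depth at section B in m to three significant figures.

3.34 m

Q = A₁V₁ = (3.59×2.50) × 1.12 = 10.05 m³/s
d₂ = Q/(b₂ V₂) = 10.05/(4.86×0.62) = 3.336 m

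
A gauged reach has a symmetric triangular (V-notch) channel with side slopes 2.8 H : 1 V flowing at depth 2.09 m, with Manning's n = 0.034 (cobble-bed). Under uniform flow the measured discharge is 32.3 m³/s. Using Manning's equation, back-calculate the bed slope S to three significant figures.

0.00824

A = z·y² = 2.8×2.09² = 12.23 m²
P = 2y√(1+z²) = 2×2.09×√(1+2.8²) = 12.43 m
R = A/P = 12.23/12.43 = 0.9841 m
S = (Q·n / (1·A·R^(2/3)))² = (32.3×0.034 / (1×12.23×0.9894))² = 0.008236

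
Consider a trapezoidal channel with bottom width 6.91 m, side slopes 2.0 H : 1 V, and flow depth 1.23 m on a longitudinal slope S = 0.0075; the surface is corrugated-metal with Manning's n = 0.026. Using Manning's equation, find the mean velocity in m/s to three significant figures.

A = (b + z·y)·y = (6.91 + 2.0×1.23)×1.23 = 11.53 m²
P = b + 2y√(1+z²) = 6.91 + 2×1.23×√(1+2.0²) = 12.41 m
R = A/P = 11.53/12.41 = 0.9286 m
Q = (1/n)·A·R^(2/3)·S^(1/2) = (1/0.026) × 11.53 × 0.9286^(2/3) × 0.0075^(1/2) = 36.54 m³/s
V = Q/A = 36.54/11.53 = 3.170 m/s

3.17 m/s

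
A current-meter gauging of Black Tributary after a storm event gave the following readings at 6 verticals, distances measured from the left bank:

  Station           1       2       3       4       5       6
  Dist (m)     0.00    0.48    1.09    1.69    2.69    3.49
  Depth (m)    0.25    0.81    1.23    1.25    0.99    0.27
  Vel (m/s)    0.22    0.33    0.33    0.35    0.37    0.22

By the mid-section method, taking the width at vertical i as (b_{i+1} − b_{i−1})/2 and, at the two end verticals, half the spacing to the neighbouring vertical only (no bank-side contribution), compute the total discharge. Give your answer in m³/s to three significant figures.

1.11 m³/s

w_1 = (0.48 − 0.00)/2 = 0.24 m; q_1 = 0.22 × 0.25 × 0.24 = 0.01320 m³/s
w_2 = (1.09 − 0.00)/2 = 0.545 m; q_2 = 0.33 × 0.81 × 0.545 = 0.1457 m³/s
w_3 = (1.69 − 0.48)/2 = 0.605 m; q_3 = 0.33 × 1.23 × 0.605 = 0.2456 m³/s
w_4 = (2.69 − 1.09)/2 = 0.8 m; q_4 = 0.35 × 1.25 × 0.8 = 0.3500 m³/s
w_5 = (3.49 − 1.69)/2 = 0.9 m; q_5 = 0.37 × 0.99 × 0.9 = 0.3297 m³/s
w_6 = (3.49 − 2.69)/2 = 0.4 m; q_6 = 0.22 × 0.27 × 0.4 = 0.02376 m³/s
Q = Σ qᵢ = 1.108 m³/s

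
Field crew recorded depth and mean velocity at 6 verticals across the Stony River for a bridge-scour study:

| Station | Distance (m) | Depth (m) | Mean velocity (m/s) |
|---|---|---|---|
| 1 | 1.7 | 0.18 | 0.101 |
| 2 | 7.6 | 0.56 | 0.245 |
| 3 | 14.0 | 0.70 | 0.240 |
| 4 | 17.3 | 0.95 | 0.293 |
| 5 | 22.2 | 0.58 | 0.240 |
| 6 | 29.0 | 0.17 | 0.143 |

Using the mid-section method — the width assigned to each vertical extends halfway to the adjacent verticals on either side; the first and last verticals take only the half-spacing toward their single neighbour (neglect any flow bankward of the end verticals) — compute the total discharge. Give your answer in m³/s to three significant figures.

3.75 m³/s

w_1 = (7.6 − 1.7)/2 = 2.95 m; q_1 = 0.101 × 0.18 × 2.95 = 0.05363 m³/s
w_2 = (14.0 − 1.7)/2 = 6.15 m; q_2 = 0.245 × 0.56 × 6.15 = 0.8438 m³/s
w_3 = (17.3 − 7.6)/2 = 4.85 m; q_3 = 0.240 × 0.70 × 4.85 = 0.8148 m³/s
w_4 = (22.2 − 14.0)/2 = 4.1 m; q_4 = 0.293 × 0.95 × 4.1 = 1.141 m³/s
w_5 = (29.0 − 17.3)/2 = 5.85 m; q_5 = 0.240 × 0.58 × 5.85 = 0.8143 m³/s
w_6 = (29.0 − 22.2)/2 = 3.4 m; q_6 = 0.143 × 0.17 × 3.4 = 0.08265 m³/s
Q = Σ qᵢ = 3.750 m³/s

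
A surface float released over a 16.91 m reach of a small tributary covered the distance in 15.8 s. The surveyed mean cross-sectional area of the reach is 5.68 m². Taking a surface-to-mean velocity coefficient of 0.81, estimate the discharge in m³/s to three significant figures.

4.92 m³/s

v_surface = L / t̄ = 16.91 / 15.8 = 1.070 m/s
v_mean = 0.81 × 1.070 = 0.8669 m/s
Q = A × v_mean = 5.68 × 0.8669 = 4.924 m³/s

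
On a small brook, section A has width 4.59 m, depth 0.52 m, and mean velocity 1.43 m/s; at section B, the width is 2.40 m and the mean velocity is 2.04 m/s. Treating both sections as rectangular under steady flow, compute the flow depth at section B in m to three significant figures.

Q = A₁V₁ = (4.59×0.52) × 1.43 = 3.413 m³/s
d₂ = Q/(b₂ V₂) = 3.413/(2.40×2.04) = 0.6971 m

0.697 m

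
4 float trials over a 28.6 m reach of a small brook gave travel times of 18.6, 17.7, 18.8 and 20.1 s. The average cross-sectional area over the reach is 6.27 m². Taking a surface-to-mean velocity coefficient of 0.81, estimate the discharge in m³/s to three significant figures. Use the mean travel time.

t̄ = (18.6 + 17.7 + 18.8 + 20.1) / 4 = 18.8 s
v_surface = L / t̄ = 28.6 / 18.8 = 1.521 m/s
v_mean = 0.81 × 1.521 = 1.232 m/s
Q = A × v_mean = 6.27 × 1.232 = 7.726 m³/s

7.73 m³/s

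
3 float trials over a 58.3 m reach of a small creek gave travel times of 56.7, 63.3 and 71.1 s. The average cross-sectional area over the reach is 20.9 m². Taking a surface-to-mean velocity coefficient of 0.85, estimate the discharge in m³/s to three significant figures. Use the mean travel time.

16.3 m³/s

t̄ = (56.7 + 63.3 + 71.1) / 3 = 63.7 s
v_surface = L / t̄ = 58.3 / 63.7 = 0.9152 m/s
v_mean = 0.85 × 0.9152 = 0.7779 m/s
Q = A × v_mean = 20.9 × 0.7779 = 16.26 m³/s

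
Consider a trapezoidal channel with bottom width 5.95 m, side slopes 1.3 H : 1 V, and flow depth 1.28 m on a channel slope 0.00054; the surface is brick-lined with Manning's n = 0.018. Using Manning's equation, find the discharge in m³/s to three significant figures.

12.2 m³/s

A = (b + z·y)·y = (5.95 + 1.3×1.28)×1.28 = 9.746 m²
P = b + 2y√(1+z²) = 5.95 + 2×1.28×√(1+1.3²) = 10.15 m
R = A/P = 9.746/10.15 = 0.9603 m
Q = (1/n)·A·R^(2/3)·S^(1/2) = (1/0.018) × 9.746 × 0.9603^(2/3) × 0.00054^(1/2) = 12.25 m³/s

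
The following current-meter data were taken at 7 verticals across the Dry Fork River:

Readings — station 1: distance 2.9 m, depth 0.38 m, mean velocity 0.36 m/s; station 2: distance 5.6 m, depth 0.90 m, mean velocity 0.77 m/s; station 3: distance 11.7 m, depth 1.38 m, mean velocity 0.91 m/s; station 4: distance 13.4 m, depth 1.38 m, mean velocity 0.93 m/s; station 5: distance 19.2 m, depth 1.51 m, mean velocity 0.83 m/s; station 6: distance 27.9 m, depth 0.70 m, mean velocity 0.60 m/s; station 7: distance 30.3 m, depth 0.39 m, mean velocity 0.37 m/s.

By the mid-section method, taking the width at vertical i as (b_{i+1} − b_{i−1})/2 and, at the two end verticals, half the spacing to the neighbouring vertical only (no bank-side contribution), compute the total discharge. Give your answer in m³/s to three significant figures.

24.5 m³/s

w_1 = (5.6 − 2.9)/2 = 1.35 m; q_1 = 0.36 × 0.38 × 1.35 = 0.1847 m³/s
w_2 = (11.7 − 2.9)/2 = 4.4 m; q_2 = 0.77 × 0.90 × 4.4 = 3.049 m³/s
w_3 = (13.4 − 5.6)/2 = 3.9 m; q_3 = 0.91 × 1.38 × 3.9 = 4.898 m³/s
w_4 = (19.2 − 11.7)/2 = 3.75 m; q_4 = 0.93 × 1.38 × 3.75 = 4.813 m³/s
w_5 = (27.9 − 13.4)/2 = 7.25 m; q_5 = 0.83 × 1.51 × 7.25 = 9.086 m³/s
w_6 = (30.3 − 19.2)/2 = 5.55 m; q_6 = 0.60 × 0.70 × 5.55 = 2.331 m³/s
w_7 = (30.3 − 27.9)/2 = 1.2 m; q_7 = 0.37 × 0.39 × 1.2 = 0.1732 m³/s
Q = Σ qᵢ = 24.53 m³/s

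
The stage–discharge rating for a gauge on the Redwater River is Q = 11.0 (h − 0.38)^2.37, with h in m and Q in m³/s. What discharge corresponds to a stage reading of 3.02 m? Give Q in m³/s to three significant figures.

110 m³/s

Q = 11.0 × (3.02 − 0.38)^2.37 = 11.0 × 2.64^2.37 = 109.8 m³/s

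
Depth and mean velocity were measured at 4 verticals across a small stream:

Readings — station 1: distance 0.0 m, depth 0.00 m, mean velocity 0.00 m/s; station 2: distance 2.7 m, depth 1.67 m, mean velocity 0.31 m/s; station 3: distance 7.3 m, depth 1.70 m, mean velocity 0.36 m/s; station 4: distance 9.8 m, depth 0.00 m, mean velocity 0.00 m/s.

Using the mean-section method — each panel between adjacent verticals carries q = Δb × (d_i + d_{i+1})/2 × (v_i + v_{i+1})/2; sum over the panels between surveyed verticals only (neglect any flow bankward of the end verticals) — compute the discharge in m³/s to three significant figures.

Panel 1-2: Δb = 2.7 m, d̄ = (0.00+1.67)/2 = 0.835, v̄ = (0.00+0.31)/2 = 0.155 → q = 2.7×0.835×0.155 = 0.3494 m³/s
Panel 2-3: Δb = 4.6 m, d̄ = (1.67+1.70)/2 = 1.685, v̄ = (0.31+0.36)/2 = 0.335 → q = 4.6×1.685×0.335 = 2.597 m³/s
Panel 3-4: Δb = 2.5 m, d̄ = (1.70+0.00)/2 = 0.85, v̄ = (0.36+0.00)/2 = 0.18 → q = 2.5×0.85×0.18 = 0.3825 m³/s
Q = Σ q = 3.329 m³/s

3.33 m³/s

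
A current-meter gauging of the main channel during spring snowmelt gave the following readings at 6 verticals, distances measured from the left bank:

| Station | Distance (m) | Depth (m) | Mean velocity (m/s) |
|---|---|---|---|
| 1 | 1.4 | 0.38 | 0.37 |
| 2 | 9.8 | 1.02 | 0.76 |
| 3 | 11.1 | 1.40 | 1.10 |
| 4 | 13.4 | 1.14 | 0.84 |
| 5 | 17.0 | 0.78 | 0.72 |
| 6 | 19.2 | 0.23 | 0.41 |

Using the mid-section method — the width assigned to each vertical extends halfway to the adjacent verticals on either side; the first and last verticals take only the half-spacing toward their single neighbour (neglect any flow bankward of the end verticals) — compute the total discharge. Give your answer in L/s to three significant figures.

w_1 = (9.8 − 1.4)/2 = 4.2 m; q_1 = 0.37 × 0.38 × 4.2 = 0.5905 m³/s
w_2 = (11.1 − 1.4)/2 = 4.85 m; q_2 = 0.76 × 1.02 × 4.85 = 3.760 m³/s
w_3 = (13.4 − 9.8)/2 = 1.8 m; q_3 = 1.10 × 1.40 × 1.8 = 2.772 m³/s
w_4 = (17.0 − 11.1)/2 = 2.95 m; q_4 = 0.84 × 1.14 × 2.95 = 2.825 m³/s
w_5 = (19.2 − 13.4)/2 = 2.9 m; q_5 = 0.72 × 0.78 × 2.9 = 1.629 m³/s
w_6 = (19.2 − 17.0)/2 = 1.1 m; q_6 = 0.41 × 0.23 × 1.1 = 0.1037 m³/s
Q = Σ qᵢ = 11.68 m³/s
= 11.68 × 1000 = 11680 L/s

11700 L/s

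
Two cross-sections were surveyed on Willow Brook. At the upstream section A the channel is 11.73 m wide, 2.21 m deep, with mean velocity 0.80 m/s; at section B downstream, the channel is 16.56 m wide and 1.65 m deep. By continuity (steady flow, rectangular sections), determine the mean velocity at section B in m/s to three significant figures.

0.759 m/s

Q = A₁V₁ = (11.73×2.21) × 0.80 = 20.74 m³/s
A₂ = 16.56 × 1.65 = 27.32 m²
V₂ = Q/A₂ = 20.74/27.32 = 0.7590 m/s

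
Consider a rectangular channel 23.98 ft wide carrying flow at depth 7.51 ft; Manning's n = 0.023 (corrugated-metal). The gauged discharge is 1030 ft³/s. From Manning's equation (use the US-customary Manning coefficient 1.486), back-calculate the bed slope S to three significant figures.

A = b·y = 23.98 × 7.51 = 180.1 ft²
P = b + 2y = 23.98 + 2×7.51 = 39.00 ft
R = A/P = 180.1/39.00 = 4.618 ft
S = (Q·n / (1.486·A·R^(2/3)))² = (1030×0.023 / (1.486×180.1×2.773))² = 0.001019

0.00102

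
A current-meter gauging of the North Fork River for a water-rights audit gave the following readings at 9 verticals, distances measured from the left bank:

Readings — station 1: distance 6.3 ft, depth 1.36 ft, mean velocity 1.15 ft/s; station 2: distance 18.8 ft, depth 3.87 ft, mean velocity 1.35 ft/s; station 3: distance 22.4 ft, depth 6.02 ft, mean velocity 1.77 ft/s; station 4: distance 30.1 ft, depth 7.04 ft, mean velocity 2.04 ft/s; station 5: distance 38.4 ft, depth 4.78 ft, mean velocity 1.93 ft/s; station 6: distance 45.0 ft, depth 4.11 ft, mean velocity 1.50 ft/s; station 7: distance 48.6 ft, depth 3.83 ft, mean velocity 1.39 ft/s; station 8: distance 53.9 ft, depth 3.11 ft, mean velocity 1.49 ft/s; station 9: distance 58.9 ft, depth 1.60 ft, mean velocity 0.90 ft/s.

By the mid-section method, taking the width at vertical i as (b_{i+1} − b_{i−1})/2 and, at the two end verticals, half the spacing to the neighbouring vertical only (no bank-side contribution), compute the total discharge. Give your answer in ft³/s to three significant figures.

378 ft³/s

w_1 = (18.8 − 6.3)/2 = 6.25 ft; q_1 = 1.15 × 1.36 × 6.25 = 9.775 ft³/s
w_2 = (22.4 − 6.3)/2 = 8.05 ft; q_2 = 1.35 × 3.87 × 8.05 = 42.06 ft³/s
w_3 = (30.1 − 18.8)/2 = 5.65 ft; q_3 = 1.77 × 6.02 × 5.65 = 60.20 ft³/s
w_4 = (38.4 − 22.4)/2 = 8 ft; q_4 = 2.04 × 7.04 × 8 = 114.9 ft³/s
w_5 = (45.0 − 30.1)/2 = 7.45 ft; q_5 = 1.93 × 4.78 × 7.45 = 68.73 ft³/s
w_6 = (48.6 − 38.4)/2 = 5.1 ft; q_6 = 1.50 × 4.11 × 5.1 = 31.44 ft³/s
w_7 = (53.9 − 45.0)/2 = 4.45 ft; q_7 = 1.39 × 3.83 × 4.45 = 23.69 ft³/s
w_8 = (58.9 − 48.6)/2 = 5.15 ft; q_8 = 1.49 × 3.11 × 5.15 = 23.86 ft³/s
w_9 = (58.9 − 53.9)/2 = 2.5 ft; q_9 = 0.90 × 1.60 × 2.5 = 3.600 ft³/s
Q = Σ qᵢ = 378.3 ft³/s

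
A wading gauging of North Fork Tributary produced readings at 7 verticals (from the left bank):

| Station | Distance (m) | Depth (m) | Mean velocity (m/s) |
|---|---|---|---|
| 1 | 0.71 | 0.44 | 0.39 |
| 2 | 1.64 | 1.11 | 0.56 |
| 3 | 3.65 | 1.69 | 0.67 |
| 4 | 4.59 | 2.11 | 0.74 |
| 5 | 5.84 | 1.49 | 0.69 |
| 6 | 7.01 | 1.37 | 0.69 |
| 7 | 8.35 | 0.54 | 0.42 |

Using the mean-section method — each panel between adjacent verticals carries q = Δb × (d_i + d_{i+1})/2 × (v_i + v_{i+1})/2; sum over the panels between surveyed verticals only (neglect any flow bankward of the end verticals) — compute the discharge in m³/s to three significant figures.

6.81 m³/s

Panel 1-2: Δb = 0.93 m, d̄ = (0.44+1.11)/2 = 0.775, v̄ = (0.39+0.56)/2 = 0.475 → q = 0.93×0.775×0.475 = 0.3424 m³/s
Panel 2-3: Δb = 2.01 m, d̄ = (1.11+1.69)/2 = 1.4, v̄ = (0.56+0.67)/2 = 0.615 → q = 2.01×1.4×0.615 = 1.731 m³/s
Panel 3-4: Δb = 0.94 m, d̄ = (1.69+2.11)/2 = 1.9, v̄ = (0.67+0.74)/2 = 0.705 → q = 0.94×1.9×0.705 = 1.259 m³/s
Panel 4-5: Δb = 1.25 m, d̄ = (2.11+1.49)/2 = 1.8, v̄ = (0.74+0.69)/2 = 0.715 → q = 1.25×1.8×0.715 = 1.609 m³/s
Panel 5-6: Δb = 1.17 m, d̄ = (1.49+1.37)/2 = 1.43, v̄ = (0.69+0.69)/2 = 0.69 → q = 1.17×1.43×0.69 = 1.154 m³/s
Panel 6-7: Δb = 1.34 m, d̄ = (1.37+0.54)/2 = 0.955, v̄ = (0.69+0.42)/2 = 0.555 → q = 1.34×0.955×0.555 = 0.7102 m³/s
Q = Σ q = 6.806 m³/s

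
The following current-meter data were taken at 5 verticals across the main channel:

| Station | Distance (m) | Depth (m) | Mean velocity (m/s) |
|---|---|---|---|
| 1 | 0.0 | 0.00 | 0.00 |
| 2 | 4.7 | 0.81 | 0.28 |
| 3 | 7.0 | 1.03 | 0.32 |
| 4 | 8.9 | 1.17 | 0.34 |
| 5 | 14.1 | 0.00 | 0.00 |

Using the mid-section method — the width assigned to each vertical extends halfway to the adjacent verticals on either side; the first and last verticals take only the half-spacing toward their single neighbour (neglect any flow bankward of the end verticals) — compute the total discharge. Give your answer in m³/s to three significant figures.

2.90 m³/s

w_2 = (7.0 − 0.0)/2 = 3.5 m; q_2 = 0.28 × 0.81 × 3.5 = 0.7938 m³/s
w_3 = (8.9 − 4.7)/2 = 2.1 m; q_3 = 0.32 × 1.03 × 2.1 = 0.6922 m³/s
w_4 = (14.1 − 7.0)/2 = 3.55 m; q_4 = 0.34 × 1.17 × 3.55 = 1.412 m³/s
Stations 1, 5 contribute zero (depth or velocity is 0).
Q = Σ qᵢ = 2.898 m³/s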